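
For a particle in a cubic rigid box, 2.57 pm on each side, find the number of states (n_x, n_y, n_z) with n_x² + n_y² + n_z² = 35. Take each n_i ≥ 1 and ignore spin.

The level has n_x² + n_y² + n_z² = 35. The ordered positive-integer solutions are (1, 3, 5), (1, 5, 3), (3, 1, 5), (3, 5, 1), (5, 1, 3), (5, 3, 1).
That gives 6 states.

degeneracy = 6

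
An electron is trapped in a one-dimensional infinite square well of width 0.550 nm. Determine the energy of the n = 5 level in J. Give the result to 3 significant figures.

For an infinite well E_n = n²h²/(8m_eL²), so E_1 = h²/(8m_eL²) = (6.626×10^-34)²/(8·9.109×10^-31·(5.50×10^-10 m)²) = 1.992×10^-19 J.
Then E_5 = 5²·E_1 = 25·1.992×10^-19 J = 4.98×10^-18 J.

E_5 = 4.98×10^-18 J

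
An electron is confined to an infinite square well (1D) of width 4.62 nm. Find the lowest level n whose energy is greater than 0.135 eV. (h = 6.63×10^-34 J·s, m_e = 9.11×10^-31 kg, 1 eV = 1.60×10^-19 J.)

E_1 = h²/(8m_eL²) = 2.826×10^-21 J = 0.01766 eV.
Need n² > 0.135/0.01766 = 7.644, i.e. n > 2.765.
The smallest integer satisfying this is n = 3.

n = 3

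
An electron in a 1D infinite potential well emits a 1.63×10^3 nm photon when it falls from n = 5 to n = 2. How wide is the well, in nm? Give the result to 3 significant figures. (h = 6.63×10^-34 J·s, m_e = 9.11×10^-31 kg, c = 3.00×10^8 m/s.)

The photon carries ΔE = hc/λ = 6.63×10^-34·3.00×10^8/1.63×10^-6 m = 1.220×10^-19 J.
Since ΔE = (5² − 2²)E_1, E_1 = 5.810×10^-21 J, and L = h/√(8m_eE_1) = 3.22×10^-9 m = 3.22 nm.

L = 3.22 nm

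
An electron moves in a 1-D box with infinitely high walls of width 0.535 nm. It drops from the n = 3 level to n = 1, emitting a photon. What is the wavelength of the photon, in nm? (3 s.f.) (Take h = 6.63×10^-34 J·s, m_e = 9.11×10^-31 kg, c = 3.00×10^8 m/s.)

λ = 118 nm

E_1 = h²/(8m_eL²) = 2.107×10^-19 J, so ΔE = (3² − 1²)E_1 = 1.686×10^-18 J.
λ = hc/ΔE = (6.63×10^-34·3.00×10^8)/1.686×10^-18 = 1.18×10^-7 m = 118 nm.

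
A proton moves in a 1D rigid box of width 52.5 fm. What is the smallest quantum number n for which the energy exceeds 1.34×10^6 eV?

E_1 = h²/(8m_pL²) = 1.190×10^-14 J = 7.428×10^4 eV.
Need n² > 1.34×10^6/7.428×10^4 = 18.04, i.e. n > 4.247.
The smallest integer satisfying this is n = 5.

n = 5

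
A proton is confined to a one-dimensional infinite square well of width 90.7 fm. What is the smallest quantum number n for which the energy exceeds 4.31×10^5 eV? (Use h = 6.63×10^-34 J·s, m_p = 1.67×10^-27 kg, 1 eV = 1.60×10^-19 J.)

n = 5

E_1 = h²/(8m_pL²) = 4.000×10^-15 J = 2.500×10^4 eV.
Need n² > 4.31×10^5/2.500×10^4 = 17.24, i.e. n > 4.152.
The smallest integer satisfying this is n = 5.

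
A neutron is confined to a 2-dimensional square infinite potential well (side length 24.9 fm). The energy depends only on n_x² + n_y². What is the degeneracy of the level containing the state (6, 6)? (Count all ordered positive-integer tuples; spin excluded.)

degeneracy = 1

The level has n_x² + n_y² = 72. The ordered positive-integer solutions are (6, 6).
That gives 1 state.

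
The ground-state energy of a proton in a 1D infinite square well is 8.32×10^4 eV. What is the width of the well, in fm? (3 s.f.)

L = 49.6 fm

From E_n = n²h²/(8m_pL²), L = n·h/√(8m_pE_n).
E_1 = 8.32×10^4 eV = 1.333×10^-14 J, so L = 1·6.626×10^-34/√(8·1.673×10^-27·1.333×10^-14) = 4.96×10^-14 m = 49.6 fm.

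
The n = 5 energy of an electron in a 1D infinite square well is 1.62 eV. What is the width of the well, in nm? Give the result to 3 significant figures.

L = 2.41 nm

From E_n = n²h²/(8m_eL²), L = n·h/√(8m_eE_n).
E_5 = 1.62 eV = 2.595×10^-19 J, so L = 5·6.626×10^-34/√(8·9.109×10^-31·2.595×10^-19) = 2.41×10^-9 m = 2.41 nm.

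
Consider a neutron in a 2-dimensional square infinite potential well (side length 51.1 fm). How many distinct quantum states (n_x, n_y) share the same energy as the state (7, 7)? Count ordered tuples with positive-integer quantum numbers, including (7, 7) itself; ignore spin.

The level has n_x² + n_y² = 98. The ordered positive-integer solutions are (7, 7).
That gives 1 state.

degeneracy = 1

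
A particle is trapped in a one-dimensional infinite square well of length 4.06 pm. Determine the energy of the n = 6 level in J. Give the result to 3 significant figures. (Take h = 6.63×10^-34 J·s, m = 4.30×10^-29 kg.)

E_6 = 2.79×10^-15 J

For an infinite well E_n = n²h²/(8mL²), so E_1 = h²/(8mL²) = (6.63×10^-34)²/(8·4.30×10^-29·(4.06×10^-12 m)²) = 7.752×10^-17 J.
Then E_6 = 6²·E_1 = 36·7.752×10^-17 J = 2.79×10^-15 J.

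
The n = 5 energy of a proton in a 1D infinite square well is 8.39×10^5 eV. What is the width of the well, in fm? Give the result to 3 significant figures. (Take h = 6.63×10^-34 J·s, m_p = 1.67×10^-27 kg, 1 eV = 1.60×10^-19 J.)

From E_n = n²h²/(8m_pL²), L = n·h/√(8m_pE_n).
E_5 = 8.39×10^5 eV = 1.342×10^-13 J, so L = 5·6.63×10^-34/√(8·1.67×10^-27·1.342×10^-13) = 7.83×10^-14 m = 78.3 fm.

L = 78.3 fm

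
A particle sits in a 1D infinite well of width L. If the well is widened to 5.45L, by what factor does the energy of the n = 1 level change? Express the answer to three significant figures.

E_n ∝ 1/L², so the energy scales by 1/5.45² = 0.0337.

0.0337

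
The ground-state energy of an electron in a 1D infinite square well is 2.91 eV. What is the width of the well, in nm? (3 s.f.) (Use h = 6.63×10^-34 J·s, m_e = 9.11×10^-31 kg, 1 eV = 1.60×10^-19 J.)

L = 0.360 nm

From E_n = n²h²/(8m_eL²), L = n·h/√(8m_eE_n).
E_1 = 2.91 eV = 4.656×10^-19 J, so L = 1·6.63×10^-34/√(8·9.11×10^-31·4.656×10^-19) = 3.60×10^-10 m = 0.360 nm.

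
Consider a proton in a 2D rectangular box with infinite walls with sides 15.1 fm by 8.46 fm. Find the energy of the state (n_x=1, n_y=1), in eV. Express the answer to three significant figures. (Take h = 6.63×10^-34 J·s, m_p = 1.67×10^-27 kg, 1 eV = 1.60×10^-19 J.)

E = 3.78×10^6 eV

For a 2D rectangular well E = (h²/8m_p)·Σ n_i²/L_i² = (6.63×10^-34)²/(8·1.67×10^-27) · [1²/(15.1 fm)² + 1²/(8.46 fm)²].
Evaluating gives E = 6.040×10^-13 J = 3.78×10^6 eV.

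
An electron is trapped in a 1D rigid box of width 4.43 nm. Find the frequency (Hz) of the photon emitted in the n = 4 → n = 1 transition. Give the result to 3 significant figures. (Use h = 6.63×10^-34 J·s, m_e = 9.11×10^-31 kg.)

E_1 = h²/(8m_eL²) = 3.073×10^-21 J and ΔE = (4² − 1²)E_1 = 4.609×10^-20 J.
f = ΔE/h = 4.609×10^-20/6.63×10^-34 = 6.95×10^13 Hz.

f = 6.95×10^13 Hz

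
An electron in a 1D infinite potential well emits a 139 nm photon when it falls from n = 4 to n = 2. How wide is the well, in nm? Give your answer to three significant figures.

The photon carries ΔE = hc/λ = 6.626×10^-34·2.998×10^8/1.39×10^-7 m = 1.429×10^-18 J.
Since ΔE = (4² − 2²)E_1, E_1 = 1.191×10^-19 J, and L = h/√(8m_eE_1) = 7.11×10^-10 m = 0.711 nm.

L = 0.711 nm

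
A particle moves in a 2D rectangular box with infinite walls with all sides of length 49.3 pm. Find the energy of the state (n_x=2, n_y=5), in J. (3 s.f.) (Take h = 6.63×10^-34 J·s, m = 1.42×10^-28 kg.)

For a 2D rectangular well E = (h²/8m)·Σ n_i²/L_i² = (6.63×10^-34)²/(8·1.42×10^-28) · [2²/(49.3 pm)² + 5²/(49.3 pm)²].
Evaluating gives E = 4.62×10^-18 J.

E = 4.62×10^-18 J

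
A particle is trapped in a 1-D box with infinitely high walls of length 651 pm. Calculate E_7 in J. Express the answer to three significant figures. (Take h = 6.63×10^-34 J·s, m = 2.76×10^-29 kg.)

E_7 = 2.30×10^-19 J

For an infinite well E_n = n²h²/(8mL²), so E_1 = h²/(8mL²) = (6.63×10^-34)²/(8·2.76×10^-29·(6.51×10^-10 m)²) = 4.697×10^-21 J.
Then E_7 = 7²·E_1 = 49·4.697×10^-21 J = 2.30×10^-19 J.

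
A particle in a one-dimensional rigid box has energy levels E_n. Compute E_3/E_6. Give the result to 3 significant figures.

E_n ∝ n², so E_3/E_6 = 3²/6² = 9/36 = 0.250.

0.250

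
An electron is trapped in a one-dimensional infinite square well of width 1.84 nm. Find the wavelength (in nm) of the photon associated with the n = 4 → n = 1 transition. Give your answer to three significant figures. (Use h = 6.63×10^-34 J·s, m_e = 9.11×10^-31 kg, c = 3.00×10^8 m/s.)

λ = 744 nm

E_1 = h²/(8m_eL²) = 1.781×10^-20 J, so ΔE = (4² − 1²)E_1 = 2.672×10^-19 J.
λ = hc/ΔE = (6.63×10^-34·3.00×10^8)/2.672×10^-19 = 7.44×10^-7 m = 744 nm.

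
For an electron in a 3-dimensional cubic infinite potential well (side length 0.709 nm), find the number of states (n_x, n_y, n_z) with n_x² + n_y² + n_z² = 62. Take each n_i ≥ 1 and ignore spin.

The level has n_x² + n_y² + n_z² = 62. The ordered positive-integer solutions are (1, 5, 6), (1, 6, 5), (2, 3, 7), (2, 7, 3), (3, 2, 7), (3, 7, 2), (5, 1, 6), (5, 6, 1), (6, 1, 5), (6, 5, 1), (7, 2, 3), (7, 3, 2).
That gives 12 states.

degeneracy = 12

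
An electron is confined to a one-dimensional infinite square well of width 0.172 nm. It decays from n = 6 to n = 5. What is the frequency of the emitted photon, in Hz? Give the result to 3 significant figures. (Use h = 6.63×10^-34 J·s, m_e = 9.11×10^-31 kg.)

f = 3.38×10^16 Hz

E_1 = h²/(8m_eL²) = 2.039×10^-18 J and ΔE = (6² − 5²)E_1 = 2.243×10^-17 J.
f = ΔE/h = 2.243×10^-17/6.63×10^-34 = 3.38×10^16 Hz.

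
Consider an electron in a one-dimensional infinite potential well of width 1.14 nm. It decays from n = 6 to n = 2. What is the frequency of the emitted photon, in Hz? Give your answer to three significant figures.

E_1 = h²/(8m_eL²) = 4.636×10^-20 J and ΔE = (6² − 2²)E_1 = 1.484×10^-18 J.
f = ΔE/h = 1.484×10^-18/6.626×10^-34 = 2.24×10^15 Hz.

f = 2.24×10^15 Hz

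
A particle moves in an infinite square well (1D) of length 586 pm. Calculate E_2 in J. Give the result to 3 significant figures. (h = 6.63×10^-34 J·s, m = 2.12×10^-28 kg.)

E_2 = 3.02×10^-21 J

For an infinite well E_n = n²h²/(8mL²), so E_1 = h²/(8mL²) = (6.63×10^-34)²/(8·2.12×10^-28·(5.86×10^-10 m)²) = 7.548×10^-22 J.
Then E_2 = 2²·E_1 = 4·7.548×10^-22 J = 3.02×10^-21 J.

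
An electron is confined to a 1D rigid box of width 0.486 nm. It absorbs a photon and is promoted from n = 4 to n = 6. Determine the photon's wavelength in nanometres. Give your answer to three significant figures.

E_1 = h²/(8m_eL²) = 2.551×10^-19 J, so ΔE = (6² − 4²)E_1 = 5.102×10^-18 J.
λ = hc/ΔE = (6.626×10^-34·2.998×10^8)/5.102×10^-18 = 3.89×10^-8 m = 38.9 nm.

λ = 38.9 nm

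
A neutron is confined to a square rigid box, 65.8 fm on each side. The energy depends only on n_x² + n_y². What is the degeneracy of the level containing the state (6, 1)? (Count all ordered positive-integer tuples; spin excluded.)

The level has n_x² + n_y² = 37. The ordered positive-integer solutions are (1, 6), (6, 1).
That gives 2 states.

degeneracy = 2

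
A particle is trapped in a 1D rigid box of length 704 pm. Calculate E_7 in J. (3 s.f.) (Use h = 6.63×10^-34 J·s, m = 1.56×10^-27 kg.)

E_7 = 3.48×10^-21 J

For an infinite well E_n = n²h²/(8mL²), so E_1 = h²/(8mL²) = (6.63×10^-34)²/(8·1.56×10^-27·(7.04×10^-10 m)²) = 7.107×10^-23 J.
Then E_7 = 7²·E_1 = 49·7.107×10^-23 J = 3.48×10^-21 J.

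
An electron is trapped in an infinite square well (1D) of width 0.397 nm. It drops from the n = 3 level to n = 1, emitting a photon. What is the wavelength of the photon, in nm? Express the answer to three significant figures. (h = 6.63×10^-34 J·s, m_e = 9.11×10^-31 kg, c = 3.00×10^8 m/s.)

E_1 = h²/(8m_eL²) = 3.827×10^-19 J, so ΔE = (3² − 1²)E_1 = 3.062×10^-18 J.
λ = hc/ΔE = (6.63×10^-34·3.00×10^8)/3.062×10^-18 = 6.50×10^-8 m = 65.0 nm.

λ = 65.0 nm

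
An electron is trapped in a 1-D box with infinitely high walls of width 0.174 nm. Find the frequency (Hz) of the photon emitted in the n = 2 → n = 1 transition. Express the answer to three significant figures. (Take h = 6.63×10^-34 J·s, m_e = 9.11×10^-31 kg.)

f = 9.01×10^15 Hz

E_1 = h²/(8m_eL²) = 1.992×10^-18 J and ΔE = (2² − 1²)E_1 = 5.976×10^-18 J.
f = ΔE/h = 5.976×10^-18/6.63×10^-34 = 9.01×10^15 Hz.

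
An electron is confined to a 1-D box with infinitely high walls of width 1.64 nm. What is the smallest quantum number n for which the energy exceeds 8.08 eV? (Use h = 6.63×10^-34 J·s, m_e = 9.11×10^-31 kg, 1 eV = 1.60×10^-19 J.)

n = 8

E_1 = h²/(8m_eL²) = 2.242×10^-20 J = 0.1401 eV.
Need n² > 8.08/0.1401 = 57.67, i.e. n > 7.594.
The smallest integer satisfying this is n = 8.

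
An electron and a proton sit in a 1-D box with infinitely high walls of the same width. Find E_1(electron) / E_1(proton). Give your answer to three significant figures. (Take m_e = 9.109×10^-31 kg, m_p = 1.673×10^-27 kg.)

E_n ∝ 1/m at fixed n and L, so the ratio is m_p/m_e = 1.673×10^-27/9.109×10^-31 = 1.84×10^3.

1.84×10^3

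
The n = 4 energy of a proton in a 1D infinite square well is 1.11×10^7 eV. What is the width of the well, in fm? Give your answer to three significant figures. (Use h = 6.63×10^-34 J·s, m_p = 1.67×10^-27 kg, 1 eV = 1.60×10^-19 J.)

L = 17.2 fm

From E_n = n²h²/(8m_pL²), L = n·h/√(8m_pE_n).
E_4 = 1.11×10^7 eV = 1.776×10^-12 J, so L = 4·6.63×10^-34/√(8·1.67×10^-27·1.776×10^-12) = 1.72×10^-14 m = 17.2 fm.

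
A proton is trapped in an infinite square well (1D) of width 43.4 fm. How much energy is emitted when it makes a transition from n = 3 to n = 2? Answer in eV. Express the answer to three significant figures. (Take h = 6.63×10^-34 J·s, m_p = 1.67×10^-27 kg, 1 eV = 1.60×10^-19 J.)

|ΔE| = 5.46×10^5 eV

E_1 = h²/(8m_pL²) = 1.747×10^-14 J.
|ΔE| = |3² − 2²|·E_1 = 5·1.747×10^-14 J = 8.735×10^-14 J = 5.46×10^5 eV.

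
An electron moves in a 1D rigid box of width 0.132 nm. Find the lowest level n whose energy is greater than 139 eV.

n = 3

E_1 = h²/(8m_eL²) = 3.458×10^-18 J = 21.59 eV.
Need n² > 139/21.59 = 6.438, i.e. n > 2.537.
The smallest integer satisfying this is n = 3.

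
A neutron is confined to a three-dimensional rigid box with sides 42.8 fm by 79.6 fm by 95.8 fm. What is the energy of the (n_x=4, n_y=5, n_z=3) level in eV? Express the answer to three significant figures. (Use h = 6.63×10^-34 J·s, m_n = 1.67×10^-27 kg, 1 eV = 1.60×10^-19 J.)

E = 2.81×10^6 eV

For a 3D rectangular well E = (h²/8m_n)·Σ n_i²/L_i² = (6.63×10^-34)²/(8·1.67×10^-27) · [4²/(42.8 fm)² + 5²/(79.6 fm)² + 3²/(95.8 fm)²].
Evaluating gives E = 4.495×10^-13 J = 2.81×10^6 eV.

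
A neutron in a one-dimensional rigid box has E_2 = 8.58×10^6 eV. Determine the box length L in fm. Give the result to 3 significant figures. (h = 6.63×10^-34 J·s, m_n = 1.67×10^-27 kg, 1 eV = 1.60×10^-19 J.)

L = 9.79 fm

From E_n = n²h²/(8m_nL²), L = n·h/√(8m_nE_n).
E_2 = 8.58×10^6 eV = 1.373×10^-12 J, so L = 2·6.63×10^-34/√(8·1.67×10^-27·1.373×10^-12) = 9.79×10^-15 m = 9.79 fm.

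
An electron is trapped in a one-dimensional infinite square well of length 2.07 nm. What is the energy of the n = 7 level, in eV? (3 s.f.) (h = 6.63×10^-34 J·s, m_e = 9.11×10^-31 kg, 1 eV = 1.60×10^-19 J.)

E_7 = 4.31 eV

For an infinite well E_n = n²h²/(8m_eL²), so E_1 = h²/(8m_eL²) = (6.63×10^-34)²/(8·9.11×10^-31·(2.07×10^-9 m)²) = 1.408×10^-20 J.
Then E_7 = 7²·E_1 = 49·1.408×10^-20 J = 6.899×10^-19 J.
Converting, E_7 = 6.899×10^-19 J / (1.60×10^-19 J/eV) = 4.31 eV.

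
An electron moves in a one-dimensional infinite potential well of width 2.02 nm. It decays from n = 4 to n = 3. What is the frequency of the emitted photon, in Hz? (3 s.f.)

E_1 = h²/(8m_eL²) = 1.477×10^-20 J and ΔE = (4² − 3²)E_1 = 1.034×10^-19 J.
f = ΔE/h = 1.034×10^-19/6.626×10^-34 = 1.56×10^14 Hz.

f = 1.56×10^14 Hz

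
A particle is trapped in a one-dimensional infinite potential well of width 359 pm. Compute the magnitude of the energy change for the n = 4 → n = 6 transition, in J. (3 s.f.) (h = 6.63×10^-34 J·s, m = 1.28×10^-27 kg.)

|ΔE| = 6.66×10^-21 J

E_1 = h²/(8mL²) = 3.331×10^-22 J.
|ΔE| = |4² − 6²|·E_1 = 20·3.331×10^-22 J = 6.66×10^-21 J.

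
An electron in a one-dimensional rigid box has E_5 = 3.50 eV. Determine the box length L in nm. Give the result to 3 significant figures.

From E_n = n²h²/(8m_eL²), L = n·h/√(8m_eE_n).
E_5 = 3.50 eV = 5.607×10^-19 J, so L = 5·6.626×10^-34/√(8·9.109×10^-31·5.607×10^-19) = 1.64×10^-9 m = 1.64 nm.

L = 1.64 nm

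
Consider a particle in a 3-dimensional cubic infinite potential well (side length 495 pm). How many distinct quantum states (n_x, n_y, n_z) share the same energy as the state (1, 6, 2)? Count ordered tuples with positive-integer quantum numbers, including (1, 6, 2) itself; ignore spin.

degeneracy = 9

The level has n_x² + n_y² + n_z² = 41. The ordered positive-integer solutions are (1, 2, 6), (1, 6, 2), (2, 1, 6), (2, 6, 1), (3, 4, 4), (4, 3, 4), (4, 4, 3), (6, 1, 2), (6, 2, 1).
That gives 9 states.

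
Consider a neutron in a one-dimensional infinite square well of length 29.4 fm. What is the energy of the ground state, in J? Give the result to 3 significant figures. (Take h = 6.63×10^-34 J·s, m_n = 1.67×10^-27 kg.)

E_1 = 3.81×10^-14 J

For an infinite well E_n = n²h²/(8m_nL²), so E_1 = h²/(8m_nL²) = (6.63×10^-34)²/(8·1.67×10^-27·(2.94×10^-14 m)²) = 3.807×10^-14 J.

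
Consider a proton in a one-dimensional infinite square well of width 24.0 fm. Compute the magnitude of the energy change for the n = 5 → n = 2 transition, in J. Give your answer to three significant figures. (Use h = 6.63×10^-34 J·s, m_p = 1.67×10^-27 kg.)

|ΔE| = 1.20×10^-12 J

E_1 = h²/(8m_pL²) = 5.712×10^-14 J.
|ΔE| = |5² − 2²|·E_1 = 21·5.712×10^-14 J = 1.20×10^-12 J.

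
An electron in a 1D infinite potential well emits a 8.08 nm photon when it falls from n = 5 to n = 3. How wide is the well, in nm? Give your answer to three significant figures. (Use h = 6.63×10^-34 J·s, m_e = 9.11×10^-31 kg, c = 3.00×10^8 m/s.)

The photon carries ΔE = hc/λ = 6.63×10^-34·3.00×10^8/8.08×10^-9 m = 2.462×10^-17 J.
Since ΔE = (5² − 3²)E_1, E_1 = 1.539×10^-18 J, and L = h/√(8m_eE_1) = 1.98×10^-10 m = 0.198 nm.

L = 0.198 nm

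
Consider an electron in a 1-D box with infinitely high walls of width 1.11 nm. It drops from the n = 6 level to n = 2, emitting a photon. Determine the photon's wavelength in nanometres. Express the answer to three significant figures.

λ = 127 nm

E_1 = h²/(8m_eL²) = 4.890×10^-20 J, so ΔE = (6² − 2²)E_1 = 1.565×10^-18 J.
λ = hc/ΔE = (6.626×10^-34·2.998×10^8)/1.565×10^-18 = 1.27×10^-7 m = 127 nm.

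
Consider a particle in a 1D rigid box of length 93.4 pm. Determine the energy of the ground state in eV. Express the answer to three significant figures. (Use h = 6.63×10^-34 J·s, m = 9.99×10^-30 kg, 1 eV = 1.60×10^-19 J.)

E_1 = 3.94 eV

For an infinite well E_n = n²h²/(8mL²), so E_1 = h²/(8mL²) = (6.63×10^-34)²/(8·9.99×10^-30·(9.34×10^-11 m)²) = 6.305×10^-19 J.
Converting, E_1 = 6.305×10^-19 J / (1.60×10^-19 J/eV) = 3.94 eV.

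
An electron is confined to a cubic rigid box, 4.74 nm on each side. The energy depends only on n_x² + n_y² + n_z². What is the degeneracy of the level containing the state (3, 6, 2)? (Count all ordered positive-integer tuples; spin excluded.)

degeneracy = 6

The level has n_x² + n_y² + n_z² = 49. The ordered positive-integer solutions are (2, 3, 6), (2, 6, 3), (3, 2, 6), (3, 6, 2), (6, 2, 3), (6, 3, 2).
That gives 6 states.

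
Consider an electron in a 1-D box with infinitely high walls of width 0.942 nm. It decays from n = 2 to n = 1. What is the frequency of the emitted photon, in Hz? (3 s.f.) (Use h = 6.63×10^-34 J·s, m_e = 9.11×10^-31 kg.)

f = 3.08×10^14 Hz

E_1 = h²/(8m_eL²) = 6.797×10^-20 J and ΔE = (2² − 1²)E_1 = 2.039×10^-19 J.
f = ΔE/h = 2.039×10^-19/6.63×10^-34 = 3.08×10^14 Hz.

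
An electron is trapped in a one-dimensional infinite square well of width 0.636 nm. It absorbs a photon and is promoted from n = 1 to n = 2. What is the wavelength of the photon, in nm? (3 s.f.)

λ = 445 nm

E_1 = h²/(8m_eL²) = 1.489×10^-19 J, so ΔE = (2² − 1²)E_1 = 4.467×10^-19 J.
λ = hc/ΔE = (6.626×10^-34·2.998×10^8)/4.467×10^-19 = 4.45×10^-7 m = 445 nm.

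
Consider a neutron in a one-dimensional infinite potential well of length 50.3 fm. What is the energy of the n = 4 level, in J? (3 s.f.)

E_4 = 2.07×10^-13 J

For an infinite well E_n = n²h²/(8m_nL²), so E_1 = h²/(8m_nL²) = (6.626×10^-34)²/(8·1.675×10^-27·(5.03×10^-14 m)²) = 1.295×10^-14 J.
Then E_4 = 4²·E_1 = 16·1.295×10^-14 J = 2.07×10^-13 J.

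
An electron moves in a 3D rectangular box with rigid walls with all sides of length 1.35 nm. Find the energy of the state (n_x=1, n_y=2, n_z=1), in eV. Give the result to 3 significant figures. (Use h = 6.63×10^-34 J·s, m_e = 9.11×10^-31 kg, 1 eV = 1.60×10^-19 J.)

E = 1.24 eV

For a 3D rectangular well E = (h²/8m_e)·Σ n_i²/L_i² = (6.63×10^-34)²/(8·9.11×10^-31) · [1²/(1.35 nm)² + 2²/(1.35 nm)² + 1²/(1.35 nm)²].
Evaluating gives E = 1.986×10^-19 J = 1.24 eV.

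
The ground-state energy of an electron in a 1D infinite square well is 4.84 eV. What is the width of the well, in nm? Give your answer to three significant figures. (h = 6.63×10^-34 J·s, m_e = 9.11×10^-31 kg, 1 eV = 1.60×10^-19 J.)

L = 0.279 nm

From E_n = n²h²/(8m_eL²), L = n·h/√(8m_eE_n).
E_1 = 4.84 eV = 7.744×10^-19 J, so L = 1·6.63×10^-34/√(8·9.11×10^-31·7.744×10^-19) = 2.79×10^-10 m = 0.279 nm.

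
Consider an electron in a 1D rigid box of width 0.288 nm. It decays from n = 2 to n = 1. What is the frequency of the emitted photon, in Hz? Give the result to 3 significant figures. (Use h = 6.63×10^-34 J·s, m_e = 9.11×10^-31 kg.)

f = 3.29×10^15 Hz

E_1 = h²/(8m_eL²) = 7.272×10^-19 J and ΔE = (2² − 1²)E_1 = 2.182×10^-18 J.
f = ΔE/h = 2.182×10^-18/6.63×10^-34 = 3.29×10^15 Hz.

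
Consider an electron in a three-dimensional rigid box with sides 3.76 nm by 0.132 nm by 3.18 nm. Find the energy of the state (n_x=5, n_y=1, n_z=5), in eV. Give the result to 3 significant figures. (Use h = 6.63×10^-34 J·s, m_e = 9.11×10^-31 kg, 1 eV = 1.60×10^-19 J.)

For a 3D rectangular well E = (h²/8m_e)·Σ n_i²/L_i² = (6.63×10^-34)²/(8·9.11×10^-31) · [5²/(3.76 nm)² + 1²/(0.132 nm)² + 5²/(3.18 nm)²].
Evaluating gives E = 3.717×10^-18 J = 23.2 eV.

E = 23.2 eV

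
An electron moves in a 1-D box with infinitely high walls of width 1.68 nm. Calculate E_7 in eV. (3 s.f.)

For an infinite well E_n = n²h²/(8m_eL²), so E_1 = h²/(8m_eL²) = (6.626×10^-34)²/(8·9.109×10^-31·(1.68×10^-9 m)²) = 2.135×10^-20 J.
Then E_7 = 7²·E_1 = 49·2.135×10^-20 J = 1.046×10^-18 J.
Converting, E_7 = 1.046×10^-18 J / (1.602×10^-19 J/eV) = 6.53 eV.

E_7 = 6.53 eV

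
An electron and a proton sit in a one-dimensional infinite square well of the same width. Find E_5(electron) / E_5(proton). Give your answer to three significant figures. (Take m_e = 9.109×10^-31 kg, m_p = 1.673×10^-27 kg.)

1.84×10^3

E_n ∝ 1/m at fixed n and L, so the ratio is m_p/m_e = 1.673×10^-27/9.109×10^-31 = 1.84×10^3.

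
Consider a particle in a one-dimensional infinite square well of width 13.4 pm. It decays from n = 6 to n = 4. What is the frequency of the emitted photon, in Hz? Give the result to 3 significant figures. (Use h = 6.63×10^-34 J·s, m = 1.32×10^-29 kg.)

E_1 = h²/(8mL²) = 2.318×10^-17 J and ΔE = (6² − 4²)E_1 = 4.636×10^-16 J.
f = ΔE/h = 4.636×10^-16/6.63×10^-34 = 6.99×10^17 Hz.

f = 6.99×10^17 Hz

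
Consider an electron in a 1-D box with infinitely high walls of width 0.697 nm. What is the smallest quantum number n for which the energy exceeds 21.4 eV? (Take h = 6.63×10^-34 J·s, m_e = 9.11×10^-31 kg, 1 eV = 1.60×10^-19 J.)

n = 6

E_1 = h²/(8m_eL²) = 1.242×10^-19 J = 0.7763 eV.
Need n² > 21.4/0.7763 = 27.57, i.e. n > 5.251.
The smallest integer satisfying this is n = 6.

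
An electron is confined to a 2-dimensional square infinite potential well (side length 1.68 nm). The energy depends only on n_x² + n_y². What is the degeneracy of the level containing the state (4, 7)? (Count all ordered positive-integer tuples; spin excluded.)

The level has n_x² + n_y² = 65. The ordered positive-integer solutions are (1, 8), (4, 7), (7, 4), (8, 1).
That gives 4 states.

degeneracy = 4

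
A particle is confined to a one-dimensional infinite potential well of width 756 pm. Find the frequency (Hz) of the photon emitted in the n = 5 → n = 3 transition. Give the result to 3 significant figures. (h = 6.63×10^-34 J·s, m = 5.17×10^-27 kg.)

f = 4.49×10^11 Hz

E_1 = h²/(8mL²) = 1.860×10^-23 J and ΔE = (5² − 3²)E_1 = 2.976×10^-22 J.
f = ΔE/h = 2.976×10^-22/6.63×10^-34 = 4.49×10^11 Hz.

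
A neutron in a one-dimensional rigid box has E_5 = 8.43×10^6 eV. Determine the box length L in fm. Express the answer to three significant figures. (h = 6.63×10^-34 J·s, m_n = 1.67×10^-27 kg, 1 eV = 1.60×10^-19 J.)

From E_n = n²h²/(8m_nL²), L = n·h/√(8m_nE_n).
E_5 = 8.43×10^6 eV = 1.349×10^-12 J, so L = 5·6.63×10^-34/√(8·1.67×10^-27·1.349×10^-12) = 2.47×10^-14 m = 24.7 fm.

L = 24.7 fm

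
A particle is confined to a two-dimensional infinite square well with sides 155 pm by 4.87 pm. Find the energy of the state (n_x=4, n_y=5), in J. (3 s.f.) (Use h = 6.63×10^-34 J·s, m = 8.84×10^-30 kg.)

For a 2D rectangular well E = (h²/8m)·Σ n_i²/L_i² = (6.63×10^-34)²/(8·8.84×10^-30) · [4²/(155 pm)² + 5²/(4.87 pm)²].
Evaluating gives E = 6.56×10^-15 J.

E = 6.56×10^-15 J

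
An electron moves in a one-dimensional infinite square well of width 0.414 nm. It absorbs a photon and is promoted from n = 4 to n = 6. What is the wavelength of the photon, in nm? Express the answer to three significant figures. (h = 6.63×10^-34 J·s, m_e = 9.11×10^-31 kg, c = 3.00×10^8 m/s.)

λ = 28.3 nm

E_1 = h²/(8m_eL²) = 3.519×10^-19 J, so ΔE = (6² − 4²)E_1 = 7.038×10^-18 J.
λ = hc/ΔE = (6.63×10^-34·3.00×10^8)/7.038×10^-18 = 2.83×10^-8 m = 28.3 nm.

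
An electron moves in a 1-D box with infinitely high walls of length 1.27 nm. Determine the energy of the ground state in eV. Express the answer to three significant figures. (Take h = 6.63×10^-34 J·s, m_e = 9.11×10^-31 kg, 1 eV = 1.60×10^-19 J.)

For an infinite well E_n = n²h²/(8m_eL²), so E_1 = h²/(8m_eL²) = (6.63×10^-34)²/(8·9.11×10^-31·(1.27×10^-9 m)²) = 3.739×10^-20 J.
Converting, E_1 = 3.739×10^-20 J / (1.60×10^-19 J/eV) = 0.234 eV.

E_1 = 0.234 eV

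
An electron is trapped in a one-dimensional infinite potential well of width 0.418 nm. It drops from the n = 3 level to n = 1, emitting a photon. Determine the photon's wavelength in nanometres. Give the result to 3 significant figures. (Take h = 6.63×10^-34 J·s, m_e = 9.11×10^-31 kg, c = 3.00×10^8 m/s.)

E_1 = h²/(8m_eL²) = 3.452×10^-19 J, so ΔE = (3² − 1²)E_1 = 2.762×10^-18 J.
λ = hc/ΔE = (6.63×10^-34·3.00×10^8)/2.762×10^-18 = 7.20×10^-8 m = 72.0 nm.

λ = 72.0 nm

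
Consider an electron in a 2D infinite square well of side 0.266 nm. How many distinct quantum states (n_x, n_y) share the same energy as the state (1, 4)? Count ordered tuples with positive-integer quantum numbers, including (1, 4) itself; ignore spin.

The level has n_x² + n_y² = 17. The ordered positive-integer solutions are (1, 4), (4, 1).
That gives 2 states.

degeneracy = 2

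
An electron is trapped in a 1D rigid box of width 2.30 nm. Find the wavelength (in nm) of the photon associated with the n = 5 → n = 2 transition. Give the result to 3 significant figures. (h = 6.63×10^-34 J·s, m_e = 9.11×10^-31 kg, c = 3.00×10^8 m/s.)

λ = 831 nm

E_1 = h²/(8m_eL²) = 1.140×10^-20 J, so ΔE = (5² − 2²)E_1 = 2.394×10^-19 J.
λ = hc/ΔE = (6.63×10^-34·3.00×10^8)/2.394×10^-19 = 8.31×10^-7 m = 831 nm.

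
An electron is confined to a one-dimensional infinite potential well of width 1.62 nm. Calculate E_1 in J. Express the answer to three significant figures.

E_1 = 2.30×10^-20 J

For an infinite well E_n = n²h²/(8m_eL²), so E_1 = h²/(8m_eL²) = (6.626×10^-34)²/(8·9.109×10^-31·(1.62×10^-9 m)²) = 2.296×10^-20 J.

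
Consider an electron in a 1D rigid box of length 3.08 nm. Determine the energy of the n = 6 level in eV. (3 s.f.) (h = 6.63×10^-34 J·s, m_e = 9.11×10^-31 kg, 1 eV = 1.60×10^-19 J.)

E_6 = 1.43 eV

For an infinite well E_n = n²h²/(8m_eL²), so E_1 = h²/(8m_eL²) = (6.63×10^-34)²/(8·9.11×10^-31·(3.08×10^-9 m)²) = 6.358×10^-21 J.
Then E_6 = 6²·E_1 = 36·6.358×10^-21 J = 2.289×10^-19 J.
Converting, E_6 = 2.289×10^-19 J / (1.60×10^-19 J/eV) = 1.43 eV.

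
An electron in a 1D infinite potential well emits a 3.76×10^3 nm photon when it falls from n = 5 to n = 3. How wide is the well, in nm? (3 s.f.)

L = 4.27 nm

The photon carries ΔE = hc/λ = 6.626×10^-34·2.998×10^8/3.76×10^-6 m = 5.283×10^-20 J.
Since ΔE = (5² − 3²)E_1, E_1 = 3.302×10^-21 J, and L = h/√(8m_eE_1) = 4.27×10^-9 m = 4.27 nm.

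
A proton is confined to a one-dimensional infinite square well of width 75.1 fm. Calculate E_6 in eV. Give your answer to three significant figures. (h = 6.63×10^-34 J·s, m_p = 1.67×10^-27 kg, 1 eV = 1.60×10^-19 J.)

For an infinite well E_n = n²h²/(8m_pL²), so E_1 = h²/(8m_pL²) = (6.63×10^-34)²/(8·1.67×10^-27·(7.51×10^-14 m)²) = 5.834×10^-15 J.
Then E_6 = 6²·E_1 = 36·5.834×10^-15 J = 2.100×10^-13 J.
Converting, E_6 = 2.100×10^-13 J / (1.60×10^-19 J/eV) = 1.31×10^6 eV.

E_6 = 1.31×10^6 eV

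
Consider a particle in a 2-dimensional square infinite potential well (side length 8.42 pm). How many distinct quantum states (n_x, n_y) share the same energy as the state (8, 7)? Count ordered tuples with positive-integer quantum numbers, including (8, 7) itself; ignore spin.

degeneracy = 2

The level has n_x² + n_y² = 113. The ordered positive-integer solutions are (7, 8), (8, 7).
That gives 2 states.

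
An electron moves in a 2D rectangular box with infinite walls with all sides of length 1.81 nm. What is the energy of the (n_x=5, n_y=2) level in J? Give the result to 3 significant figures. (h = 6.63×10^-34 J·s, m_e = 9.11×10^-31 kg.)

E = 5.34×10^-19 J

For a 2D rectangular well E = (h²/8m_e)·Σ n_i²/L_i² = (6.63×10^-34)²/(8·9.11×10^-31) · [5²/(1.81 nm)² + 2²/(1.81 nm)²].
Evaluating gives E = 5.34×10^-19 J.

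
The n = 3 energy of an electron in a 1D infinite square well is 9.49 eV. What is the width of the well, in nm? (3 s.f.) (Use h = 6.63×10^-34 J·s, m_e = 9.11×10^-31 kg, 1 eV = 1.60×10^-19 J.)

From E_n = n²h²/(8m_eL²), L = n·h/√(8m_eE_n).
E_3 = 9.49 eV = 1.518×10^-18 J, so L = 3·6.63×10^-34/√(8·9.11×10^-31·1.518×10^-18) = 5.98×10^-10 m = 0.598 nm.

L = 0.598 nm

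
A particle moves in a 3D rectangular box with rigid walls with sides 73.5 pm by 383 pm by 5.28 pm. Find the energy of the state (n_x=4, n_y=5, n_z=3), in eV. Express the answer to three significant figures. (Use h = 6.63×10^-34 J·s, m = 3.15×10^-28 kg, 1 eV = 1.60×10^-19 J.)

For a 3D rectangular well E = (h²/8m)·Σ n_i²/L_i² = (6.63×10^-34)²/(8·3.15×10^-28) · [4²/(73.5 pm)² + 5²/(383 pm)² + 3²/(5.28 pm)²].
Evaluating gives E = 5.686×10^-17 J = 355 eV.

E = 355 eV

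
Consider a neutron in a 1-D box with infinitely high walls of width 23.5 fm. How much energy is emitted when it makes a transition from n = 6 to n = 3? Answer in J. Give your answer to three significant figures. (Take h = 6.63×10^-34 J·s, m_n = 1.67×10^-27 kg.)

E_1 = h²/(8m_nL²) = 5.958×10^-14 J.
|ΔE| = |6² − 3²|·E_1 = 27·5.958×10^-14 J = 1.61×10^-12 J.

|ΔE| = 1.61×10^-12 J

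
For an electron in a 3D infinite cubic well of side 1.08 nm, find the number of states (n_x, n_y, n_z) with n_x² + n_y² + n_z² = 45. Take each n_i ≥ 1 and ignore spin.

The level has n_x² + n_y² + n_z² = 45. The ordered positive-integer solutions are (2, 4, 5), (2, 5, 4), (4, 2, 5), (4, 5, 2), (5, 2, 4), (5, 4, 2).
That gives 6 states.

degeneracy = 6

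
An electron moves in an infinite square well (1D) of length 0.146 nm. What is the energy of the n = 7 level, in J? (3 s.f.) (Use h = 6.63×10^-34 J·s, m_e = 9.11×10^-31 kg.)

E_7 = 1.39×10^-16 J

For an infinite well E_n = n²h²/(8m_eL²), so E_1 = h²/(8m_eL²) = (6.63×10^-34)²/(8·9.11×10^-31·(1.46×10^-10 m)²) = 2.830×10^-18 J.
Then E_7 = 7²·E_1 = 49·2.830×10^-18 J = 1.39×10^-16 J.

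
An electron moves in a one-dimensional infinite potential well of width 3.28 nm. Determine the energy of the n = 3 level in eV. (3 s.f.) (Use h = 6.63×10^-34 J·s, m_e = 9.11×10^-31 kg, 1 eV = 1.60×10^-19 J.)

For an infinite well E_n = n²h²/(8m_eL²), so E_1 = h²/(8m_eL²) = (6.63×10^-34)²/(8·9.11×10^-31·(3.28×10^-9 m)²) = 5.606×10^-21 J.
Then E_3 = 3²·E_1 = 9·5.606×10^-21 J = 5.045×10^-20 J.
Converting, E_3 = 5.045×10^-20 J / (1.60×10^-19 J/eV) = 0.315 eV.

E_3 = 0.315 eV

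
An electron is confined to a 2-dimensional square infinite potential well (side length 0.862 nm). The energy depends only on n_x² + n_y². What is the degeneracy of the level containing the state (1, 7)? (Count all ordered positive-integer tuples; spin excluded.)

degeneracy = 3

The level has n_x² + n_y² = 50. The ordered positive-integer solutions are (1, 7), (5, 5), (7, 1).
That gives 3 states.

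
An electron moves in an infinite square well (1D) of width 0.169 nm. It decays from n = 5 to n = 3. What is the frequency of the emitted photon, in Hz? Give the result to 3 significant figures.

f = 5.09×10^16 Hz

E_1 = h²/(8m_eL²) = 2.109×10^-18 J and ΔE = (5² − 3²)E_1 = 3.374×10^-17 J.
f = ΔE/h = 3.374×10^-17/6.626×10^-34 = 5.09×10^16 Hz.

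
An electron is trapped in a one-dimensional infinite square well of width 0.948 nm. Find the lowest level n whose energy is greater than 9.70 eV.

E_1 = h²/(8m_eL²) = 6.704×10^-20 J = 0.4185 eV.
Need n² > 9.70/0.4185 = 23.18, i.e. n > 4.815.
The smallest integer satisfying this is n = 5.

n = 5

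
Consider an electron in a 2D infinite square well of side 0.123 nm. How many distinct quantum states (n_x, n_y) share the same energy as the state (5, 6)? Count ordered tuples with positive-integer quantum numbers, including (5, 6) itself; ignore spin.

degeneracy = 2

The level has n_x² + n_y² = 61. The ordered positive-integer solutions are (5, 6), (6, 5).
That gives 2 states.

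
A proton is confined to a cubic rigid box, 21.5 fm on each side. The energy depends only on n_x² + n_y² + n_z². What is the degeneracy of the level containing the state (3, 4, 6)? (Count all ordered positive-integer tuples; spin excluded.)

The level has n_x² + n_y² + n_z² = 61. The ordered positive-integer solutions are (3, 4, 6), (3, 6, 4), (4, 3, 6), (4, 6, 3), (6, 3, 4), (6, 4, 3).
That gives 6 states.

degeneracy = 6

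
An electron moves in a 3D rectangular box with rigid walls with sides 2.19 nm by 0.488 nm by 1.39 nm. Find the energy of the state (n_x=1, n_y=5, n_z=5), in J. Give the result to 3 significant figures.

For a 3D rectangular well E = (h²/8m_e)·Σ n_i²/L_i² = (6.626×10^-34)²/(8·9.109×10^-31) · [1²/(2.19 nm)² + 5²/(0.488 nm)² + 5²/(1.39 nm)²].
Evaluating gives E = 7.12×10^-18 J.

E = 7.12×10^-18 J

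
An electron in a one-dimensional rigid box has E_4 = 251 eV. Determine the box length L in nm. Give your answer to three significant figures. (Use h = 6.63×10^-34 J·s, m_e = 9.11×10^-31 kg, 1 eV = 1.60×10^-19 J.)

From E_n = n²h²/(8m_eL²), L = n·h/√(8m_eE_n).
E_4 = 251 eV = 4.016×10^-17 J, so L = 4·6.63×10^-34/√(8·9.11×10^-31·4.016×10^-17) = 1.55×10^-10 m = 0.155 nm.

L = 0.155 nm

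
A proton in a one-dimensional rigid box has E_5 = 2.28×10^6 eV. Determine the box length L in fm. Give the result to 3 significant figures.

L = 47.4 fm

From E_n = n²h²/(8m_pL²), L = n·h/√(8m_pE_n).
E_5 = 2.28×10^6 eV = 3.653×10^-13 J, so L = 5·6.626×10^-34/√(8·1.673×10^-27·3.653×10^-13) = 4.74×10^-14 m = 47.4 fm.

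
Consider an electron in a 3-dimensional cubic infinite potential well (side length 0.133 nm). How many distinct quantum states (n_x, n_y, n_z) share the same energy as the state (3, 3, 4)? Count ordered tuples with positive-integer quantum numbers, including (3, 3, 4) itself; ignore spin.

degeneracy = 3

The level has n_x² + n_y² + n_z² = 34. The ordered positive-integer solutions are (3, 3, 4), (3, 4, 3), (4, 3, 3).
That gives 3 states.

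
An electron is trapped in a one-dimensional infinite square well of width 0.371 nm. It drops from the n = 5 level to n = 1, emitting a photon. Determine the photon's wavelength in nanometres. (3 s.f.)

E_1 = h²/(8m_eL²) = 4.377×10^-19 J, so ΔE = (5² − 1²)E_1 = 1.050×10^-17 J.
λ = hc/ΔE = (6.626×10^-34·2.998×10^8)/1.050×10^-17 = 1.89×10^-8 m = 18.9 nm.

λ = 18.9 nm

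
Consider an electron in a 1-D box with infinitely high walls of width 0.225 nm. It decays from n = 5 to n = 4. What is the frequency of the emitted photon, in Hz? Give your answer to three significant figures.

E_1 = h²/(8m_eL²) = 1.190×10^-18 J and ΔE = (5² − 4²)E_1 = 1.071×10^-17 J.
f = ΔE/h = 1.071×10^-17/6.626×10^-34 = 1.62×10^16 Hz.

f = 1.62×10^16 Hz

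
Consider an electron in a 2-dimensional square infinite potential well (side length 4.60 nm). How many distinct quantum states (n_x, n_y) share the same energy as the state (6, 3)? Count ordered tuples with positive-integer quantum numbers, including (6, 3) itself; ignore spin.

The level has n_x² + n_y² = 45. The ordered positive-integer solutions are (3, 6), (6, 3).
That gives 2 states.

degeneracy = 2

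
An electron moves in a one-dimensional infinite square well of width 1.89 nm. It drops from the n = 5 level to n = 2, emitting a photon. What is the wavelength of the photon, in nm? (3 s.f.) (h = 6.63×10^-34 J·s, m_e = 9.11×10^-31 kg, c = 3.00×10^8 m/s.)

E_1 = h²/(8m_eL²) = 1.688×10^-20 J, so ΔE = (5² − 2²)E_1 = 3.545×10^-19 J.
λ = hc/ΔE = (6.63×10^-34·3.00×10^8)/3.545×10^-19 = 5.61×10^-7 m = 561 nm.

λ = 561 nm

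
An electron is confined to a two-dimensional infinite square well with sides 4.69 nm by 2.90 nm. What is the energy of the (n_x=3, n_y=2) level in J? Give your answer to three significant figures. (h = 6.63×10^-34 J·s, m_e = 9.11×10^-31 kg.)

For a 2D rectangular well E = (h²/8m_e)·Σ n_i²/L_i² = (6.63×10^-34)²/(8·9.11×10^-31) · [3²/(4.69 nm)² + 2²/(2.90 nm)²].
Evaluating gives E = 5.34×10^-20 J.

E = 5.34×10^-20 J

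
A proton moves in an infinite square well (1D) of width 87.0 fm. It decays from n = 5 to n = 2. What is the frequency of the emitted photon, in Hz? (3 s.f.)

f = 1.37×10^20 Hz

E_1 = h²/(8m_pL²) = 4.334×10^-15 J and ΔE = (5² − 2²)E_1 = 9.101×10^-14 J.
f = ΔE/h = 9.101×10^-14/6.626×10^-34 = 1.37×10^20 Hz.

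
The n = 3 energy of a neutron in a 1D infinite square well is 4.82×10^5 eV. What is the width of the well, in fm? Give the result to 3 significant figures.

From E_n = n²h²/(8m_nL²), L = n·h/√(8m_nE_n).
E_3 = 4.82×10^5 eV = 7.722×10^-14 J, so L = 3·6.626×10^-34/√(8·1.675×10^-27·7.722×10^-14) = 6.18×10^-14 m = 61.8 fm.

L = 61.8 fm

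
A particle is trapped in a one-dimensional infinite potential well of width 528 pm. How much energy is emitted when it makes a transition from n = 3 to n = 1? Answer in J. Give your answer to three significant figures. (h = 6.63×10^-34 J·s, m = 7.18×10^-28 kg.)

E_1 = h²/(8mL²) = 2.745×10^-22 J.
|ΔE| = |3² − 1²|·E_1 = 8·2.745×10^-22 J = 2.20×10^-21 J.

|ΔE| = 2.20×10^-21 J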